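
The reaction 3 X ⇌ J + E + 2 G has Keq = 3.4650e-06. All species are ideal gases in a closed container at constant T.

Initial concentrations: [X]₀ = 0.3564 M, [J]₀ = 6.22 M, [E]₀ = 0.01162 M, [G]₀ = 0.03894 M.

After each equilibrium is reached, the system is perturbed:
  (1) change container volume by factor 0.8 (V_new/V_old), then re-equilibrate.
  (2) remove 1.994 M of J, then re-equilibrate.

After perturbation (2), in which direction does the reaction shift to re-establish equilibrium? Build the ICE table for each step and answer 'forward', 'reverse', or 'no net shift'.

Direction: forward

Q₀ = 0.002421 vs Keq = 3.4650e-06 ⇒ Q>K, reverse
Step 1:
                    X           J           E           G
  init         0.3564        6.22     0.01162     0.03894
  Δ           0.03447    -0.01149    -0.01149    -0.02298
  eq           0.3909       6.209  1.3081e-04     0.01596
  solve Keq expr → x = -0.01149; check Q = 3.4650e-06
Then change container volume by factor 0.8 (V_new/V_old).
Step 2:
                    X           J           E           G
  init         0.4886       7.761  1.6352e-04     0.01995
  Δ        9.5364e-05 -3.1788e-05 -3.1788e-05 -6.3576e-05
  eq           0.4887       7.761  1.3173e-04     0.01989
  solve Keq expr → x = -3.1788e-05; check Q = 3.4650e-06
Then remove 1.994 M of J.
Step 3:
                    X           J           E           G
  init         0.4887       5.767  1.3173e-04     0.01989
  Δ       -1.3156e-04  4.3853e-05  4.3853e-05  8.7706e-05
  eq           0.4885       5.767  1.7558e-04     0.01998
  solve Keq expr → x = 4.3853e-05; check Q = 3.4650e-06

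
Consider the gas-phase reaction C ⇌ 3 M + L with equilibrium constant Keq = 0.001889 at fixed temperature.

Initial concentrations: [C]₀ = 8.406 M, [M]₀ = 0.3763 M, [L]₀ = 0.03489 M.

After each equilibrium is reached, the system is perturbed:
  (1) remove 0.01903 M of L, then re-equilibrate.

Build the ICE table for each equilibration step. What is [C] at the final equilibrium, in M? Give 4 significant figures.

Q₀ = 2.2116e-04 vs Keq = 0.001889 ⇒ Q<K, forward
Step 1:
                    C           M           L
  I             8.406      0.3763     0.03489
  C          -0.05868       0.176     0.05868
  E             8.347      0.5523     0.09357
  solve Keq expr → x = 0.05868; check Q = 0.001889
Then remove 0.01903 M of L.
Step 2:
                    C           M           L
  I             8.347      0.5523     0.07454
  C         -0.007887     0.02366    0.007887
  E             8.339       0.576     0.08243
  solve Keq expr → x = 0.007887; check Q = 0.001889

[C]_eq = 8.339 M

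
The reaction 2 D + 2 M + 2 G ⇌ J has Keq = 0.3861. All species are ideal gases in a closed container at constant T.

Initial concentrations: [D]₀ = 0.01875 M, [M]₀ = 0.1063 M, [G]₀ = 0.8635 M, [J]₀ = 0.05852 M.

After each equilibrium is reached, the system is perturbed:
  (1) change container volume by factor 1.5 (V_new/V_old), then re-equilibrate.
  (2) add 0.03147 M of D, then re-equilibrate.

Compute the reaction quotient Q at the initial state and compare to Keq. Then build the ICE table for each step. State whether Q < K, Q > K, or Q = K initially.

Q₀ = 1.9757e+04 vs Keq = 0.3861 ⇒ Q>K, reverse
Step 1:
                  D         M         G         J
  I         0.01875    0.1063    0.8635   0.05852
  C          0.1164    0.1164    0.1164  -0.05818
  E          0.1351    0.2227    0.9799 3.3557e-04
  solve Keq expr → x = -0.05818; check Q = 0.3861
Then change container volume by factor 1.5 (V_new/V_old).
Step 2:
                  D         M         G         J
  I         0.09008    0.1484    0.6532 2.2372e-04
  C       3.8762e-04 3.8762e-04 3.8762e-04 -1.9381e-04
  E         0.09047    0.1488    0.6536 2.9905e-05
  solve Keq expr → x = -1.9381e-04; check Q = 0.3861
Then add 0.03147 M of D.
Step 3:
                  D         M         G         J
  I          0.1219    0.1488    0.6536 2.9905e-05
  C       -4.8675e-05 -4.8675e-05 -4.8675e-05 2.4338e-05
  E          0.1219    0.1488    0.6536 5.4243e-05
  solve Keq expr → x = 2.4338e-05; check Q = 0.3861

Q₀ = 1.9757e+04; Q > K (proceeds reverse)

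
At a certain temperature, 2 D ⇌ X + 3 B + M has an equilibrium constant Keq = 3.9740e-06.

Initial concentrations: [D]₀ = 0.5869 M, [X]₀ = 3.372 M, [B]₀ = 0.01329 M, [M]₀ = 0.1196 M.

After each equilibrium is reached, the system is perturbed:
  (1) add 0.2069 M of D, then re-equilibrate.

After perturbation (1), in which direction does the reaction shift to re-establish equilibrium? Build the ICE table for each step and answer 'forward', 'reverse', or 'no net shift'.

Direction: forward

Q₀ = 2.7483e-06 vs Keq = 3.9740e-06 ⇒ Q<K, forward
Step 1:
                   D          X          B          M
  init        0.5869      3.372    0.01329     0.1196
  Δ         -0.00113 5.6490e-04   0.001695 5.6490e-04
  eq          0.5858      3.373    0.01498     0.1202
  solve Keq expr → x = 5.6490e-04; check Q = 3.9740e-06
Then add 0.2069 M of D.
Step 2:
                   D          X          B          M
  init        0.7927      3.373    0.01498     0.1202
  Δ        -0.002172   0.001086   0.003258   0.001086
  eq          0.7905      3.374    0.01824     0.1213
  solve Keq expr → x = 0.001086; check Q = 3.9740e-06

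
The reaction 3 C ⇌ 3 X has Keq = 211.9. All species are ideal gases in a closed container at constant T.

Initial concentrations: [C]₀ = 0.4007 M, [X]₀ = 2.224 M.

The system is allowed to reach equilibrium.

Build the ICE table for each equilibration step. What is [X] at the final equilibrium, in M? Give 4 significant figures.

[X]_eq = 2.248 M

Q₀ = 171 vs Keq = 211.9 ⇒ Q<K, forward
Step 1:
                  C         X
  Initial    0.4007     2.224
  Change   -0.02369   0.02369
  Equil       0.377     2.248
  solve Keq expr → x = 0.007895; check Q = 211.9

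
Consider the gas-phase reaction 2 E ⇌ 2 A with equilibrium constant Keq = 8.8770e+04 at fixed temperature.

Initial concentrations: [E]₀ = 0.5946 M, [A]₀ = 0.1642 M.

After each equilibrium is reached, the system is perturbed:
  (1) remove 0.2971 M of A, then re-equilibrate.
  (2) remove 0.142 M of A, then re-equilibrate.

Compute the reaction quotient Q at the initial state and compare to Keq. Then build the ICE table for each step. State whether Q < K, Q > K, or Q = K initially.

Q₀ = 0.07626 vs Keq = 8.8770e+04 ⇒ Q<K, forward
Step 1:
                   E          A
  I           0.5946     0.1642
  C          -0.5921     0.5921
  E         0.002538     0.7563
  solve Keq expr → x = 0.296; check Q = 8.8770e+04
Then remove 0.2971 M of A.
Step 2:
                   E          A
  I         0.002538     0.4592
  C       -9.9384e-04 9.9384e-04
  E         0.001544     0.4602
  solve Keq expr → x = 4.9692e-04; check Q = 8.8770e+04
Then remove 0.142 M of A.
Step 3:
                   E          A
  I         0.001544     0.3182
  C       -4.7501e-04 4.7501e-04
  E         0.001069     0.3186
  solve Keq expr → x = 2.3750e-04; check Q = 8.8770e+04

Q₀ = 0.07626; Q < K (proceeds forward)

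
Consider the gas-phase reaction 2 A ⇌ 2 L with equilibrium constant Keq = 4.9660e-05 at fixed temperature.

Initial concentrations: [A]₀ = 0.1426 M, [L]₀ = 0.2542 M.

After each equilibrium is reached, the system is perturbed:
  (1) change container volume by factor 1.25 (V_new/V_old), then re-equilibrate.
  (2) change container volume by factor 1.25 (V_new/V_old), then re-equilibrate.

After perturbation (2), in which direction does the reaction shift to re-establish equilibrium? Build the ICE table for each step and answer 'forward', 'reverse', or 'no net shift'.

Direction: no net shift

Q₀ = 3.178 vs Keq = 4.9660e-05 ⇒ Q>K, reverse
Step 1:
                  A         L
  I          0.1426    0.2542
  C          0.2514   -0.2514
  E           0.394  0.002777
  solve Keq expr → x = -0.1257; check Q = 4.9660e-05
Then change container volume by factor 1.25 (V_new/V_old).
Step 2:
                  A         L
  I          0.3152  0.002221
  C               0         0
  E          0.3152  0.002221
  solve Keq expr → x = 0; check Q = 4.9660e-05
Then change container volume by factor 1.25 (V_new/V_old).
Step 3:
                  A         L
  I          0.2522  0.001777
  C               0         0
  E          0.2522  0.001777
  solve Keq expr → x = 0; check Q = 4.9660e-05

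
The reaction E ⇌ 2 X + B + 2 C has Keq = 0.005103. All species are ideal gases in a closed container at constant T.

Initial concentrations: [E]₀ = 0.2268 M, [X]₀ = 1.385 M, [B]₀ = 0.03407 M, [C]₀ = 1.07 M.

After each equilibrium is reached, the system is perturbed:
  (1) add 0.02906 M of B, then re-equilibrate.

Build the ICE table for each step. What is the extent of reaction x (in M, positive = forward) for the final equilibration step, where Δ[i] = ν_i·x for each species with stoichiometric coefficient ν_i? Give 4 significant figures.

Q₀ = 0.3299 vs Keq = 0.005103 ⇒ Q>K, reverse
Step 1:
                    E           X           B           C
  Initial      0.2268       1.385     0.03407        1.07
  Change      0.03331    -0.06662    -0.03331    -0.06662
  Equil        0.2601       1.318  7.5854e-04       1.003
  solve Keq expr → x = -0.03331; check Q = 0.005103
Then add 0.02906 M of B.
Step 2:
                    E           X           B           C
  Initial      0.2601       1.318     0.02982       1.003
  Change      0.02878    -0.05756    -0.02878    -0.05756
  Equil        0.2889       1.261    0.001037      0.9458
  solve Keq expr → x = -0.02878; check Q = 0.005103

x = -0.02878 M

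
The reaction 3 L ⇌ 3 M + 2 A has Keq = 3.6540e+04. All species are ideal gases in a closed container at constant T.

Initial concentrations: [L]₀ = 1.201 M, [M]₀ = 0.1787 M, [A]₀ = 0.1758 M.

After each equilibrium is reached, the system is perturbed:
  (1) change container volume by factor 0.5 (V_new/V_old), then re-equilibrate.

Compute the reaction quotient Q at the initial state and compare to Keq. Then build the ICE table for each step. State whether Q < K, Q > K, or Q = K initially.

Q₀ = 1.0181e-04 vs Keq = 3.6540e+04 ⇒ Q<K, forward
Step 1:
                    L           M           A
  Initial       1.201      0.1787      0.1758
  Change       -1.162       1.162      0.7746
  Equil       0.03905       1.341      0.9504
  solve Keq expr → x = 0.3873; check Q = 3.6540e+04
Then change container volume by factor 0.5 (V_new/V_old).
Step 2:
                    L           M           A
  Initial     0.07811       2.681       1.901
  Change      0.04269    -0.04269    -0.02846
  Equil        0.1208       2.639       1.872
  solve Keq expr → x = -0.01423; check Q = 3.6540e+04

Q₀ = 1.0181e-04; Q < K (proceeds forward)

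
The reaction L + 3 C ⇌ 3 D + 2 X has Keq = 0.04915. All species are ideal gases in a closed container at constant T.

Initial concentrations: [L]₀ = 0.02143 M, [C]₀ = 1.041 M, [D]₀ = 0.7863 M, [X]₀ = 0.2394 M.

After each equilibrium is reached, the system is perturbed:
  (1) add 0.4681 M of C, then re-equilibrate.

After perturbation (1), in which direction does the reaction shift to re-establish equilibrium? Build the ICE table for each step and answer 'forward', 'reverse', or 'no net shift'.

Q₀ = 1.152 vs Keq = 0.04915 ⇒ Q>K, reverse
Step 1:
                  L         C         D         X
  Initial   0.02143     1.041    0.7863    0.2394
  Change    0.04735    0.1421   -0.1421  -0.09471
  Equil     0.06878     1.183    0.6442    0.1447
  solve Keq expr → x = -0.04735; check Q = 0.04915
Then add 0.4681 M of C.
Step 2:
                  L         C         D         X
  Initial   0.06878     1.651    0.6442    0.1447
  Change   -0.01653  -0.04958   0.04958   0.03305
  Equil     0.05226     1.602    0.6938    0.1777
  solve Keq expr → x = 0.01653; check Q = 0.04915

Direction: forward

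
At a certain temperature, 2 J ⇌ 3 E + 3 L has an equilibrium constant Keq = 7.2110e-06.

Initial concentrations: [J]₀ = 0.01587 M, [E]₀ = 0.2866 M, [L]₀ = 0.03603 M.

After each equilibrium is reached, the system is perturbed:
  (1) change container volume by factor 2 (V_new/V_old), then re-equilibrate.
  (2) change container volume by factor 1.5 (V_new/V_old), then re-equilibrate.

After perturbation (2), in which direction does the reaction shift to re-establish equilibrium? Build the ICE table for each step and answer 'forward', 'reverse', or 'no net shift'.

Direction: forward

Q₀ = 0.004372 vs Keq = 7.2110e-06 ⇒ Q>K, reverse
Step 1:
                   J          E          L
  I          0.01587     0.2866    0.03603
  C          0.01873   -0.02809   -0.02809
  E           0.0346     0.2585   0.007936
  solve Keq expr → x = -0.009365; check Q = 7.2110e-06
Then change container volume by factor 2 (V_new/V_old).
Step 2:
                   J          E          L
  I           0.0173     0.1293   0.003968
  C        -0.003021   0.004532   0.004532
  E          0.01428     0.1338   0.008499
  solve Keq expr → x = 0.001511; check Q = 7.2110e-06
Then change container volume by factor 1.5 (V_new/V_old).
Step 3:
                   J          E          L
  I         0.009519    0.08919   0.005666
  C        -0.001734   0.002601   0.002601
  E         0.007785    0.09179   0.008267
  solve Keq expr → x = 8.6707e-04; check Q = 7.2110e-06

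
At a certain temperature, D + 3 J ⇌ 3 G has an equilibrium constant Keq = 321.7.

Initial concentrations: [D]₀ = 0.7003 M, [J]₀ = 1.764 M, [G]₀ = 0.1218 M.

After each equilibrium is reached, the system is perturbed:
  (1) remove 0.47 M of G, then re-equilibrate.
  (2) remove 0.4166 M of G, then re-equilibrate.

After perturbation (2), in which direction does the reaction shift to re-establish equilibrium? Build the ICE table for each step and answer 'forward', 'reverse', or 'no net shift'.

Q₀ = 4.7007e-04 vs Keq = 321.7 ⇒ Q<K, forward
Step 1:
                   D          J          G
  Initial     0.7003      1.764     0.1218
  Change     -0.4675     -1.402      1.402
  Equil       0.2328     0.3616      1.524
  solve Keq expr → x = 0.4675; check Q = 321.7
Then remove 0.47 M of G.
Step 2:
                   D          J          G
  Initial     0.2328     0.3616      1.054
  Change      -0.027   -0.08099    0.08099
  Equil       0.2058     0.2806      1.135
  solve Keq expr → x = 0.027; check Q = 321.7
Then remove 0.4166 M of G.
Step 3:
                   D          J          G
  Initial     0.2058     0.2806     0.7186
  Change    -0.02519   -0.07557    0.07557
  Equil       0.1806      0.205     0.7942
  solve Keq expr → x = 0.02519; check Q = 321.7

Direction: forward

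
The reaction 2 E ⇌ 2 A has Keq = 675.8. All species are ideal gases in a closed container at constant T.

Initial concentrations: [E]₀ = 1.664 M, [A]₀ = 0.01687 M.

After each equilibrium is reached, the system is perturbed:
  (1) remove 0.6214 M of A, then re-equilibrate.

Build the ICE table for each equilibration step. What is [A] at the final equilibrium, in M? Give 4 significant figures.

[A]_eq = 1.02 M

Q₀ = 1.0278e-04 vs Keq = 675.8 ⇒ Q<K, forward
Step 1:
                  E         A
  init        1.664   0.01687
  Δ          -1.602     1.602
  eq        0.06226     1.619
  solve Keq expr → x = 0.8009; check Q = 675.8
Then remove 0.6214 M of A.
Step 2:
                  E         A
  init      0.06226    0.9972
  Δ        -0.02302   0.02302
  eq        0.03925      1.02
  solve Keq expr → x = 0.01151; check Q = 675.8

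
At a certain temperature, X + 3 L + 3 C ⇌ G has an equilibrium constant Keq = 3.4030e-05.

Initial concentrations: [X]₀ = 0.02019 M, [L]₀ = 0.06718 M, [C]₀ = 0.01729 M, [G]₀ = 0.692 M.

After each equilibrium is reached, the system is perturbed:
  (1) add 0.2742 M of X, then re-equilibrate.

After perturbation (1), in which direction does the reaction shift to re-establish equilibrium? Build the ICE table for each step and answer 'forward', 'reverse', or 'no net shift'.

Direction: forward

Q₀ = 2.1871e+10 vs Keq = 3.4030e-05 ⇒ Q>K, reverse
Step 1:
                    X           L           C           G
  Initial     0.02019     0.06718     0.01729       0.692
  Change       0.6899        2.07        2.07     -0.6899
  Equil          0.71       2.137       2.087    0.002142
  solve Keq expr → x = -0.6899; check Q = 3.4030e-05
Then add 0.2742 M of X.
Step 2:
                    X           L           C           G
  Initial      0.9842       2.137       2.087    0.002142
  Change  -8.0460e-04   -0.002414   -0.002414  8.0460e-04
  Equil        0.9834       2.134       2.084    0.002947
  solve Keq expr → x = 8.0460e-04; check Q = 3.4030e-05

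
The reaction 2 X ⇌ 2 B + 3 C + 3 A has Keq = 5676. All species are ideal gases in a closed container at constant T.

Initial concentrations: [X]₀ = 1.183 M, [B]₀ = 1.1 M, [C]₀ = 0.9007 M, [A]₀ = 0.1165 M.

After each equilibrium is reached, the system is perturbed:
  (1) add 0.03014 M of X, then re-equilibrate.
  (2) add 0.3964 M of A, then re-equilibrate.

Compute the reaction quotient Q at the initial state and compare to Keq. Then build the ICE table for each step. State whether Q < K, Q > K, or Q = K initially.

Q₀ = 9.9893e-04; Q < K (proceeds forward)

Q₀ = 9.9893e-04 vs Keq = 5676 ⇒ Q<K, forward
Step 1:
                   X          B          C          A
  init         1.183        1.1     0.9007     0.1165
  Δ           -0.981      0.981      1.472      1.472
  eq           0.202      2.081      2.372      1.588
  solve Keq expr → x = 0.4905; check Q = 5676
Then add 0.03014 M of X.
Step 2:
                   X          B          C          A
  init        0.2321      2.081      2.372      1.588
  Δ           -0.019      0.019     0.0285     0.0285
  eq          0.2131        2.1      2.401      1.617
  solve Keq expr → x = 0.0095; check Q = 5676
Then add 0.3964 M of A.
Step 3:
                   X          B          C          A
  init        0.2131        2.1      2.401      2.013
  Δ          0.04837   -0.04837   -0.07256   -0.07256
  eq          0.2615      2.052      2.328       1.94
  solve Keq expr → x = -0.02419; check Q = 5676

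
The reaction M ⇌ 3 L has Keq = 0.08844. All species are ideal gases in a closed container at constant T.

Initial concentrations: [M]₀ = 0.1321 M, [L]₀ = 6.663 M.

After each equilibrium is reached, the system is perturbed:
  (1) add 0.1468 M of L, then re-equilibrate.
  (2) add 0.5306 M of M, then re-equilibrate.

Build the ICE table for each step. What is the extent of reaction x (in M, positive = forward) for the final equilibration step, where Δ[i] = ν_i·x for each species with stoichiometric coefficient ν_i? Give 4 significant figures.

x = 0.01404 M

Q₀ = 2239 vs Keq = 0.08844 ⇒ Q>K, reverse
Step 1:
                   M          L
  Initial     0.1321      6.663
  Change       2.029     -6.087
  Equil        2.161      0.576
  solve Keq expr → x = -2.029; check Q = 0.08844
Then add 0.1468 M of L.
Step 2:
                   M          L
  Initial      2.161     0.7228
  Change     0.04754    -0.1426
  Equil        2.209     0.5802
  solve Keq expr → x = -0.04754; check Q = 0.08844
Then add 0.5306 M of M.
Step 3:
                   M          L
  Initial      2.739     0.5802
  Change    -0.01404    0.04211
  Equil        2.725     0.6223
  solve Keq expr → x = 0.01404; check Q = 0.08844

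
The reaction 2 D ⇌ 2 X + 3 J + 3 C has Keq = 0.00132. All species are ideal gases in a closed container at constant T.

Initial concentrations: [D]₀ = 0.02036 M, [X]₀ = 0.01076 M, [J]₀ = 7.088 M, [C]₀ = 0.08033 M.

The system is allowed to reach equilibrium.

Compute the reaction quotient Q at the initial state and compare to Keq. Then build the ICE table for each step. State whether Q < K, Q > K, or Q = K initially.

Q₀ = 0.05156; Q > K (proceeds reverse)

Q₀ = 0.05156 vs Keq = 0.00132 ⇒ Q>K, reverse
Step 1:
                  D         X         J         C
  Initial   0.02036   0.01076     7.088   0.08033
  Change   0.007748 -0.007748  -0.01162  -0.01162
  Equil     0.02811  0.003012     7.076   0.06871
  solve Keq expr → x = -0.003874; check Q = 0.00132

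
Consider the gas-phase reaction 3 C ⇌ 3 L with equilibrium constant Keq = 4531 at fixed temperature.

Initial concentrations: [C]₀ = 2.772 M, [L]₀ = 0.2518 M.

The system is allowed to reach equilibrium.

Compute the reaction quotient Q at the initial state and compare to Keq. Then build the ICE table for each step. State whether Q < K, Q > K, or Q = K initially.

Q₀ = 7.4953e-04; Q < K (proceeds forward)

Q₀ = 7.4953e-04 vs Keq = 4531 ⇒ Q<K, forward
Step 1:
                   C          L
  init         2.772     0.2518
  Δ             -2.6        2.6
  eq          0.1723      2.851
  solve Keq expr → x = 0.8666; check Q = 4531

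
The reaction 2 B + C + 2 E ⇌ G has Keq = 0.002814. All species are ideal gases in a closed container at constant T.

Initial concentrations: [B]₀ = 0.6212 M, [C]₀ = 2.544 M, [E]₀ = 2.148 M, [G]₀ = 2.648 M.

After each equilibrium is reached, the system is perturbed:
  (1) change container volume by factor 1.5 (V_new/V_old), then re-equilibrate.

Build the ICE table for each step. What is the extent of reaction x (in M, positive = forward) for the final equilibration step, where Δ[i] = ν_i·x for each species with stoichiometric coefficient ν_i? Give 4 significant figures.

Q₀ = 0.5846 vs Keq = 0.002814 ⇒ Q>K, reverse
Step 1:
                  B         C         E         G
  Initial    0.6212     2.544     2.148     2.648
  Change      2.202     1.101     2.202    -1.101
  Equil       2.823     3.645      4.35     1.547
  solve Keq expr → x = -1.101; check Q = 0.002814
Then change container volume by factor 1.5 (V_new/V_old).
Step 2:
                  B         C         E         G
  Initial     1.882      2.43       2.9     1.031
  Change     0.7035    0.3518    0.7035   -0.3518
  Equil       2.586     2.782     3.604    0.6796
  solve Keq expr → x = -0.3518; check Q = 0.002814

x = -0.3518 M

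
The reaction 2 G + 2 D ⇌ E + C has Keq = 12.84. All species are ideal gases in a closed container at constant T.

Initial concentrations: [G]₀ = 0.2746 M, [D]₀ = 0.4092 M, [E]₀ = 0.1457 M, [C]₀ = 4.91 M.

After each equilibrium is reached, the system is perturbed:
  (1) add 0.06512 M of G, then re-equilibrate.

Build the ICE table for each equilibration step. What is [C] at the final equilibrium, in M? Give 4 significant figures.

Q₀ = 56.66 vs Keq = 12.84 ⇒ Q>K, reverse
Step 1:
                  G         D         E         C
  Initial    0.2746    0.4092    0.1457      4.91
  Change     0.0997    0.0997  -0.04985  -0.04985
  Equil      0.3743    0.5089   0.09585      4.86
  solve Keq expr → x = -0.04985; check Q = 12.84
Then add 0.06512 M of G.
Step 2:
                  G         D         E         C
  Initial    0.4394    0.5089   0.09585      4.86
  Change   -0.02337  -0.02337   0.01169   0.01169
  Equil       0.416    0.4855    0.1075     4.872
  solve Keq expr → x = 0.01169; check Q = 12.84

[C]_eq = 4.872 M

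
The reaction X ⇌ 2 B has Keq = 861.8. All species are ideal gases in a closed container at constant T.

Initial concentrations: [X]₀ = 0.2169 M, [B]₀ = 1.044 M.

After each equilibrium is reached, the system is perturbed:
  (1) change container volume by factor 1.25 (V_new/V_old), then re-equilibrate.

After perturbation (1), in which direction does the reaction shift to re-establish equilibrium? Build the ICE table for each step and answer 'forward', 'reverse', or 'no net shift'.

Q₀ = 5.025 vs Keq = 861.8 ⇒ Q<K, forward
Step 1:
                    X           B
  I            0.2169       1.044
  C           -0.2144      0.4288
  E          0.002517       1.473
  solve Keq expr → x = 0.2144; check Q = 861.8
Then change container volume by factor 1.25 (V_new/V_old).
Step 2:
                    X           B
  I          0.002013       1.178
  C       -4.0051e-04  8.0102e-04
  E          0.001613       1.179
  solve Keq expr → x = 4.0051e-04; check Q = 861.8

Direction: forward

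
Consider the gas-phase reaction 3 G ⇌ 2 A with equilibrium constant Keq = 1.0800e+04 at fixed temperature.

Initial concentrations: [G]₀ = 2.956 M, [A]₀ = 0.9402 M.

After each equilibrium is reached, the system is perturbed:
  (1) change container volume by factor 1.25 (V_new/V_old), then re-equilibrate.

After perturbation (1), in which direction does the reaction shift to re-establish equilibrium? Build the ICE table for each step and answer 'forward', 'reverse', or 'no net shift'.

Q₀ = 0.03422 vs Keq = 1.0800e+04 ⇒ Q<K, forward
Step 1:
                   G          A
  init         2.956     0.9402
  Δ           -2.865       1.91
  eq         0.09095       2.85
  solve Keq expr → x = 0.955; check Q = 1.0800e+04
Then change container volume by factor 1.25 (V_new/V_old).
Step 2:
                   G          A
  init       0.07276       2.28
  Δ         0.005533  -0.003689
  eq         0.07829      2.277
  solve Keq expr → x = -0.001844; check Q = 1.0800e+04

Direction: reverse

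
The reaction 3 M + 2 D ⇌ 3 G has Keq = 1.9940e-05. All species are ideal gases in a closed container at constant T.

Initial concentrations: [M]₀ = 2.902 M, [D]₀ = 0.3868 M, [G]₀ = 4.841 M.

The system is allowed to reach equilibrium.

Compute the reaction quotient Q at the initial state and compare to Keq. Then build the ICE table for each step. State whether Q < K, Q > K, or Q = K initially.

Q₀ = 31.03; Q > K (proceeds reverse)

Q₀ = 31.03 vs Keq = 1.9940e-05 ⇒ Q>K, reverse
Step 1:
                   M          D          G
  Initial      2.902     0.3868      4.841
  Change         4.4      2.934       -4.4
  Equil        7.302       3.32     0.4407
  solve Keq expr → x = -1.467; check Q = 1.9940e-05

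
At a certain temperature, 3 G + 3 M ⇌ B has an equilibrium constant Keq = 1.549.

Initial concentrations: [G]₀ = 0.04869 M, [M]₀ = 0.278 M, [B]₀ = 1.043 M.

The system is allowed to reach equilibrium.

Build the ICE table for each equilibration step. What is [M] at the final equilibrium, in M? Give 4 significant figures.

Q₀ = 4.2056e+05 vs Keq = 1.549 ⇒ Q>K, reverse
Step 1:
                  G         M         B
  init      0.04869     0.278     1.043
  Δ          0.7391    0.7391   -0.2464
  eq         0.7878     1.017    0.7966
  solve Keq expr → x = -0.2464; check Q = 1.549

[M]_eq = 1.017 M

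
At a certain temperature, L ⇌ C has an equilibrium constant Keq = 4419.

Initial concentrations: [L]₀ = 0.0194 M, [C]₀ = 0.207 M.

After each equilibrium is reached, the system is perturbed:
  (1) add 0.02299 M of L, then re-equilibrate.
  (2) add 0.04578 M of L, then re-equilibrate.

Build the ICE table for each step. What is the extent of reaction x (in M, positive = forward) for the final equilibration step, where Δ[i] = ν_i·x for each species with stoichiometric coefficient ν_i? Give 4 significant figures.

x = 0.04577 M

Q₀ = 10.67 vs Keq = 4419 ⇒ Q<K, forward
Step 1:
                  L         C
  Initial    0.0194     0.207
  Change   -0.01935   0.01935
  Equil   5.1222e-05    0.2263
  solve Keq expr → x = 0.01935; check Q = 4419
Then add 0.02299 M of L.
Step 2:
                  L         C
  Initial   0.02304    0.2263
  Change   -0.02298   0.02298
  Equil   5.6423e-05    0.2493
  solve Keq expr → x = 0.02298; check Q = 4419
Then add 0.04578 M of L.
Step 3:
                  L         C
  Initial   0.04584    0.2493
  Change   -0.04577   0.04577
  Equil   6.6781e-05    0.2951
  solve Keq expr → x = 0.04577; check Q = 4419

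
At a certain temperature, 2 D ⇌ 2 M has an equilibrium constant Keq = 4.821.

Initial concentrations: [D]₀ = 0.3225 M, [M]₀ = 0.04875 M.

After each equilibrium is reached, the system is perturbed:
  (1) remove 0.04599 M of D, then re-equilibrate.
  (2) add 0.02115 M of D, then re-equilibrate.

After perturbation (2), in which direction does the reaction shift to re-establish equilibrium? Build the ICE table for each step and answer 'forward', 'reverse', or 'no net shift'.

Q₀ = 0.02285 vs Keq = 4.821 ⇒ Q<K, forward
Step 1:
                  D         M
  I          0.3225   0.04875
  C         -0.2063    0.2063
  E          0.1162    0.2551
  solve Keq expr → x = 0.1032; check Q = 4.821
Then remove 0.04599 M of D.
Step 2:
                  D         M
  I         0.07018    0.2551
  C          0.0316   -0.0316
  E          0.1018    0.2235
  solve Keq expr → x = -0.0158; check Q = 4.821
Then add 0.02115 M of D.
Step 3:
                  D         M
  I          0.1229    0.2235
  C        -0.01453   0.01453
  E          0.1084     0.238
  solve Keq expr → x = 0.007266; check Q = 4.821

Direction: forward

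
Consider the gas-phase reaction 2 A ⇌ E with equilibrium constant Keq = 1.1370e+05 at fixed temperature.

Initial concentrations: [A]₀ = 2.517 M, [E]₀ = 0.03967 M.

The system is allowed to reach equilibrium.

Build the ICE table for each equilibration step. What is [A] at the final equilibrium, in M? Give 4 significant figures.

Q₀ = 0.006262 vs Keq = 1.1370e+05 ⇒ Q<K, forward
Step 1:
                   A          E
  Initial      2.517    0.03967
  Change      -2.514      1.257
  Equil     0.003377      1.296
  solve Keq expr → x = 1.257; check Q = 1.1370e+05

[A]_eq = 0.003377 M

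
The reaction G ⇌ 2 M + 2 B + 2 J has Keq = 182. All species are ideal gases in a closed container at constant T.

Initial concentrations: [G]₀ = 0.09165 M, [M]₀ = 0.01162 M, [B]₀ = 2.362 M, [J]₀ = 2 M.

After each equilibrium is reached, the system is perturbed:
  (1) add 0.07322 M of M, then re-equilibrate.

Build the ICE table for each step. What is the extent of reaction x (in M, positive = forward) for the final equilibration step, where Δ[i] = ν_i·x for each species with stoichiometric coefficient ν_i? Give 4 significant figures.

Q₀ = 0.03288 vs Keq = 182 ⇒ Q<K, forward
Step 1:
                   G          M          B          J
  init       0.09165    0.01162      2.362          2
  Δ         -0.08603     0.1721     0.1721     0.1721
  eq        0.005617     0.1837      2.534      2.172
  solve Keq expr → x = 0.08603; check Q = 182
Then add 0.07322 M of M.
Step 2:
                   G          M          B          J
  init      0.005617     0.2569      2.534      2.172
  Δ         0.004464  -0.008929  -0.008929  -0.008929
  eq         0.01008      0.248      2.525      2.163
  solve Keq expr → x = -0.004464; check Q = 182

x = -0.004464 M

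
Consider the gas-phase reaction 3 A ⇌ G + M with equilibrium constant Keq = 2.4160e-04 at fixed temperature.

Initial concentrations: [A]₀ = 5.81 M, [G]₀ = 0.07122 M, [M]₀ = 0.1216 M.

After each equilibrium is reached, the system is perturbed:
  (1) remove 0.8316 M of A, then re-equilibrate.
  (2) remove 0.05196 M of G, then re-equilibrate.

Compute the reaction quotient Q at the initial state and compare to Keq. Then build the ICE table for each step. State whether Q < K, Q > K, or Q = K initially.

Q₀ = 4.4158e-05 vs Keq = 2.4160e-04 ⇒ Q<K, forward
Step 1:
                    A           G           M
  I              5.81     0.07122      0.1216
  C            -0.316      0.1053      0.1053
  E             5.494      0.1766      0.2269
  solve Keq expr → x = 0.1053; check Q = 2.4160e-04
Then remove 0.8316 M of A.
Step 2:
                    A           G           M
  I             4.662      0.1766      0.2269
  C            0.1128     -0.0376     -0.0376
  E             4.775      0.1389      0.1893
  solve Keq expr → x = -0.0376; check Q = 2.4160e-04
Then remove 0.05196 M of G.
Step 3:
                    A           G           M
  I             4.775     0.08699      0.1893
  C          -0.08363     0.02788     0.02788
  E             4.692      0.1149      0.2172
  solve Keq expr → x = 0.02788; check Q = 2.4160e-04

Q₀ = 4.4158e-05; Q < K (proceeds forward)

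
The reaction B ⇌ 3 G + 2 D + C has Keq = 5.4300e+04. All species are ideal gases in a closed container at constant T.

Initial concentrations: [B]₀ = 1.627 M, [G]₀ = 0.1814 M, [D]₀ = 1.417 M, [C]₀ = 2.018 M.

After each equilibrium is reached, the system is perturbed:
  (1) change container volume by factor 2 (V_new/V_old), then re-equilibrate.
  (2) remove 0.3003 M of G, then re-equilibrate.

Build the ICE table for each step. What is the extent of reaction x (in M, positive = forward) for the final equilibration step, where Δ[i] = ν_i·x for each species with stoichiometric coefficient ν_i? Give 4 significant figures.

Q₀ = 0.01487 vs Keq = 5.4300e+04 ⇒ Q<K, forward
Step 1:
                  B         G         D         C
  init        1.627    0.1814     1.417     2.018
  Δ          -1.498     4.494     2.996     1.498
  eq         0.1289     4.676     4.413     3.516
  solve Keq expr → x = 1.498; check Q = 5.4300e+04
Then change container volume by factor 2 (V_new/V_old).
Step 2:
                  B         G         D         C
  init      0.06446     2.338     2.207     1.758
  Δ        -0.06154    0.1846    0.1231   0.06154
  eq       0.002919     2.522      2.33      1.82
  solve Keq expr → x = 0.06154; check Q = 5.4300e+04
Then remove 0.3003 M of G.
Step 3:
                  B         G         D         C
  init     0.002919     2.222      2.33      1.82
  Δ       -9.1180e-04  0.002735  0.001824 9.1180e-04
  eq       0.002007     2.225     2.331      1.82
  solve Keq expr → x = 9.1180e-04; check Q = 5.4300e+04

x = 9.1180e-04 M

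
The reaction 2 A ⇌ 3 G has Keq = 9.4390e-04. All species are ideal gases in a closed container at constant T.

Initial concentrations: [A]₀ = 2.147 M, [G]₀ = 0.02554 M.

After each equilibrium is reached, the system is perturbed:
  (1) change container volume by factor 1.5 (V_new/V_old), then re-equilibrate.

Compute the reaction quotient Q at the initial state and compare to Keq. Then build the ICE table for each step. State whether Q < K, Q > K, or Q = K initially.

Q₀ = 3.6141e-06 vs Keq = 9.4390e-04 ⇒ Q<K, forward
Step 1:
                    A           G
  Initial       2.147     0.02554
  Change     -0.08879      0.1332
  Equil         2.058      0.1587
  solve Keq expr → x = 0.04439; check Q = 9.4390e-04
Then change container volume by factor 1.5 (V_new/V_old).
Step 2:
                    A           G
  Initial       1.372      0.1058
  Change    -0.009823     0.01473
  Equil         1.362      0.1205
  solve Keq expr → x = 0.004911; check Q = 9.4390e-04

Q₀ = 3.6141e-06; Q < K (proceeds forward)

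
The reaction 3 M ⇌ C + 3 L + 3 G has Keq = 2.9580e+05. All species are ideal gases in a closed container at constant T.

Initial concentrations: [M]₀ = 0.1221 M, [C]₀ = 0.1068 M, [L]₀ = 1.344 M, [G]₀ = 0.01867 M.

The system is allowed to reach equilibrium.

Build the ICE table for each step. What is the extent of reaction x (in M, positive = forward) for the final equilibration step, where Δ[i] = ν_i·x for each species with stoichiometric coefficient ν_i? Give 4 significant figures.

x = 0.04016 M

Q₀ = 9.2695e-04 vs Keq = 2.9580e+05 ⇒ Q<K, forward
Step 1:
                  M         C         L         G
  Initial    0.1221    0.1068     1.344   0.01867
  Change    -0.1205   0.04016    0.1205    0.1205
  Equil    0.001614     0.147     1.464    0.1392
  solve Keq expr → x = 0.04016; check Q = 2.9580e+05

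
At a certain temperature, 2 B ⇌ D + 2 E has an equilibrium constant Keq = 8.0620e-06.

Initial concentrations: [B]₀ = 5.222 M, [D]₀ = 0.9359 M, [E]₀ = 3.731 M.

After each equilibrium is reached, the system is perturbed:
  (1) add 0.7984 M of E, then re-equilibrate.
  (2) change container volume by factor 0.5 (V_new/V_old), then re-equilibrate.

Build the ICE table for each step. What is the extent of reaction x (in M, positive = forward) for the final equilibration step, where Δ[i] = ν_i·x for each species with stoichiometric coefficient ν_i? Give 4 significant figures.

x = -5.7431e-05 M

Q₀ = 0.4778 vs Keq = 8.0620e-06 ⇒ Q>K, reverse
Step 1:
                   B          D          E
  init         5.222     0.9359      3.731
  Δ            1.872    -0.9358     -1.872
  eq           7.094 1.1733e-04      1.859
  solve Keq expr → x = -0.9358; check Q = 8.0620e-06
Then add 0.7984 M of E.
Step 2:
                   B          D          E
  init         7.094 1.1733e-04      2.658
  Δ       1.1979e-04 -5.9896e-05 -1.1979e-04
  eq           7.094 5.7434e-05      2.658
  solve Keq expr → x = -5.9896e-05; check Q = 8.0620e-06
Then change container volume by factor 0.5 (V_new/V_old).
Step 3:
                   B          D          E
  init         14.19 1.1487e-04      5.315
  Δ       1.1486e-04 -5.7431e-05 -1.1486e-04
  eq           14.19 5.7438e-05      5.315
  solve Keq expr → x = -5.7431e-05; check Q = 8.0620e-06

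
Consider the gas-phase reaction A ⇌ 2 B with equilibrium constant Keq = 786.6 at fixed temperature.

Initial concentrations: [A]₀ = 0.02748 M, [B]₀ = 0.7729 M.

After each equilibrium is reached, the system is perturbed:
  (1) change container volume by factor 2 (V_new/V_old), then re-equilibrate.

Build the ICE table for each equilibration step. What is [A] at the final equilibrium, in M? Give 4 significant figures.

Q₀ = 21.74 vs Keq = 786.6 ⇒ Q<K, forward
Step 1:
                   A          B
  Initial    0.02748     0.7729
  Change    -0.02661    0.05322
  Equil   8.6764e-04     0.8261
  solve Keq expr → x = 0.02661; check Q = 786.6
Then change container volume by factor 2 (V_new/V_old).
Step 2:
                   A          B
  Initial 4.3382e-04     0.4131
  Change  -2.1645e-04 4.3291e-04
  Equil   2.1736e-04     0.4135
  solve Keq expr → x = 2.1645e-04; check Q = 786.6

[A]_eq = 2.1736e-04 M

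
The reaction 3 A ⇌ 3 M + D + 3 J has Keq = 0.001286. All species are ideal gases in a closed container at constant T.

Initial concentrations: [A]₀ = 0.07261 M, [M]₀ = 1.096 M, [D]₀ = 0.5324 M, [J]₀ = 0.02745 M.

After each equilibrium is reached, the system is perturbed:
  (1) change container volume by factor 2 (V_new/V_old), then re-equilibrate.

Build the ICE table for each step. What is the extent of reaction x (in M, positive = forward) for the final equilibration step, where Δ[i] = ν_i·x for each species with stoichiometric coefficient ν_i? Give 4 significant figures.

Q₀ = 0.03787 vs Keq = 0.001286 ⇒ Q>K, reverse
Step 1:
                   A          M          D          J
  init       0.07261      1.096     0.5324    0.02745
  Δ          0.01636   -0.01636  -0.005452   -0.01636
  eq         0.08897       1.08     0.5269    0.01109
  solve Keq expr → x = -0.005452; check Q = 0.001286
Then change container volume by factor 2 (V_new/V_old).
Step 2:
                   A          M          D          J
  init       0.04448     0.5398     0.2635   0.005547
  Δ        -0.006286   0.006286   0.002095   0.006286
  eq          0.0382     0.5461     0.2656    0.01183
  solve Keq expr → x = 0.002095; check Q = 0.001286

x = 0.002095 M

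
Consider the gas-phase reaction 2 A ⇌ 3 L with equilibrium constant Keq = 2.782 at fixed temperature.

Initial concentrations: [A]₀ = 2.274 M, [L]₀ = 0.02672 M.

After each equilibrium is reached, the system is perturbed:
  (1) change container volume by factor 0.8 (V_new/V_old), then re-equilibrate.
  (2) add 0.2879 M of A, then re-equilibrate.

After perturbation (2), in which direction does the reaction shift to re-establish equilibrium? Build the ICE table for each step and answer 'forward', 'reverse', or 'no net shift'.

Q₀ = 3.6892e-06 vs Keq = 2.782 ⇒ Q<K, forward
Step 1:
                    A           L
  I             2.274     0.02672
  C            -1.053        1.58
  E             1.221       1.607
  solve Keq expr → x = 0.5266; check Q = 2.782
Then change container volume by factor 0.8 (V_new/V_old).
Step 2:
                    A           L
  I             1.526       2.008
  C           0.06234    -0.09351
  E             1.588       1.915
  solve Keq expr → x = -0.03117; check Q = 2.782
Then add 0.2879 M of A.
Step 3:
                    A           L
  I             1.876       1.915
  C          -0.09919      0.1488
  E             1.777       2.063
  solve Keq expr → x = 0.0496; check Q = 2.782

Direction: forward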